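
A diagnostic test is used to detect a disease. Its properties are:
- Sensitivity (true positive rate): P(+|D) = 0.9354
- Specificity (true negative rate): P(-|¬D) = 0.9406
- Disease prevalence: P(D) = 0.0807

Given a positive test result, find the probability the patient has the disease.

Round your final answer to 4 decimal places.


Let D = has disease, + = positive test

Given:
- P(D) = 0.0807 (prevalence)
- P(+|D) = 0.9354 (sensitivity)
- P(-|¬D) = 0.9406 (specificity)
- P(+|¬D) = 0.0594 (false positive rate = 1 - specificity)

Step 1: Find P(+)
P(+) = P(+|D)P(D) + P(+|¬D)P(¬D)
     = 0.9354 × 0.0807 + 0.0594 × 0.9193
     = 0.07548678 + 0.05460642
     = 0.13009320

Step 2: Apply Bayes' theorem for P(D|+)
P(D|+) = P(+|D)P(D) / P(+)
       = 0.07548678 / 0.13009320
       = 0.5803


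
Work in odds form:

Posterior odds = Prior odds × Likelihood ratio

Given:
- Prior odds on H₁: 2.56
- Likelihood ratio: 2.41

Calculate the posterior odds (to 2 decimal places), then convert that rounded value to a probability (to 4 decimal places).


Step 1: Calculate posterior odds
Posterior odds = Prior odds × LR
               = 2.56 × 2.41
               = 6.17

Step 2: Convert to probability
P(H₁|E) = Posterior odds / (1 + Posterior odds)
       = 6.17 / (1 + 6.17)
       = 6.17 / 7.17
       = 0.8605

The evidence increased P(H₁) from 0.7191 to 0.8605.


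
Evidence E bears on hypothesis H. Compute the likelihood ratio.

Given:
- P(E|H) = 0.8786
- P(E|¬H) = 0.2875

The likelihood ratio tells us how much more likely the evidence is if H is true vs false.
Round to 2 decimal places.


Likelihood Ratio (LR) = P(E|H) / P(E|¬H)

LR = 0.8786 / 0.2875
   = 3.06

The evidence is 3.06 times more likely if H is true than if H is false.
Because LR exceeds 1, E is evidence for H.


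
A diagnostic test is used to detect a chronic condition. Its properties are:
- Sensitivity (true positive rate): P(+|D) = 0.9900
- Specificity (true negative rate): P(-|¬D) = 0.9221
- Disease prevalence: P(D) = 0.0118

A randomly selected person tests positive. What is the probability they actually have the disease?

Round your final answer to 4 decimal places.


Let D = has disease, + = positive test

Given:
- P(D) = 0.0118 (prevalence)
- P(+|D) = 0.9900 (sensitivity)
- P(-|¬D) = 0.9221 (specificity)
- P(+|¬D) = 0.0779 (false positive rate = 1 - specificity)

Step 1: Find P(+)
P(+) = P(+|D)P(D) + P(+|¬D)P(¬D)
     = 0.9900 × 0.0118 + 0.0779 × 0.9882
     = 0.01168200 + 0.07698078
     = 0.08866278

Step 2: Apply Bayes' theorem for P(D|+)
P(D|+) = P(+|D)P(D) / P(+)
       = 0.01168200 / 0.08866278
       = 0.1318


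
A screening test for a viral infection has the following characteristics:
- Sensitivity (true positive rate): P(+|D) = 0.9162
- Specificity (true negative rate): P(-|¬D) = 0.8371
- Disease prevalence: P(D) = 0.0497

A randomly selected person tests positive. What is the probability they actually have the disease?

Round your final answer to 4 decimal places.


Let D = has disease, + = positive test

Given:
- P(D) = 0.0497 (prevalence)
- P(+|D) = 0.9162 (sensitivity)
- P(-|¬D) = 0.8371 (specificity)
- P(+|¬D) = 0.1629 (false positive rate = 1 - specificity)

Step 1: Find P(+)
P(+) = P(+|D)P(D) + P(+|¬D)P(¬D)
     = 0.9162 × 0.0497 + 0.1629 × 0.9503
     = 0.04553514 + 0.15480387
     = 0.20033901

Step 2: Apply Bayes' theorem for P(D|+)
P(D|+) = P(+|D)P(D) / P(+)
       = 0.04553514 / 0.20033901
       = 0.2273


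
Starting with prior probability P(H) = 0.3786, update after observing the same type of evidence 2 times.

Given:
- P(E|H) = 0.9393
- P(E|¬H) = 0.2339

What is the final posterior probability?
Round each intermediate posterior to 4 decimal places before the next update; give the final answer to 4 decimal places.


Sequential Bayesian updating:

Initial prior: P(H) = 0.3786

Update 1:
  P(E) = 0.9393 × 0.3786 + 0.2339 × 0.6214 = 0.35561898 + 0.14534546 = 0.50096444
  P(H|E) = 0.35561898 / 0.50096444 = 0.7099

Update 2:
  P(E) = 0.9393 × 0.7099 + 0.2339 × 0.2901 = 0.66680907 + 0.06785439 = 0.73466346
  P(H|E) = 0.66680907 / 0.73466346 = 0.9076

Final posterior: 0.9076


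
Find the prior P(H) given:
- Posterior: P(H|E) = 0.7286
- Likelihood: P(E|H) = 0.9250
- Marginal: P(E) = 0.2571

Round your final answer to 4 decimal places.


From Bayes' theorem: P(H|E) = P(E|H) × P(H) / P(E)

Rearranging for P(H):
P(H) = P(H|E) × P(E) / P(E|H)
     = 0.7286 × 0.2571 / 0.9250
     = 0.18732306 / 0.9250
     = 0.2025


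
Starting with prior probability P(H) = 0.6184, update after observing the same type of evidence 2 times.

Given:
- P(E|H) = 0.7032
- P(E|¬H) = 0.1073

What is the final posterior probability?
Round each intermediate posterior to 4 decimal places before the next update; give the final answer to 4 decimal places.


Sequential Bayesian updating:

Initial prior: P(H) = 0.6184

Update 1:
  P(E) = 0.7032 × 0.6184 + 0.1073 × 0.3816 = 0.43485888 + 0.04094568 = 0.47580456
  P(H|E) = 0.43485888 / 0.47580456 = 0.9139

Update 2:
  P(E) = 0.7032 × 0.9139 + 0.1073 × 0.0861 = 0.64265448 + 0.00923853 = 0.65189301
  P(H|E) = 0.64265448 / 0.65189301 = 0.9858

Final posterior: 0.9858


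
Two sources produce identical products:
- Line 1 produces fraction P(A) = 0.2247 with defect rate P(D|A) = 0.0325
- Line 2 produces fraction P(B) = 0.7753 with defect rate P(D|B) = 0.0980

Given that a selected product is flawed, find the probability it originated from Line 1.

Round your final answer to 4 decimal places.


Let A = from Line 1, D = flawed

Given:
- P(A) = 0.2247, P(B) = 0.7753
- P(D|A) = 0.0325, P(D|B) = 0.0980

Step 1: Find P(D)
P(D) = P(D|A)P(A) + P(D|B)P(B)
     = 0.0325 × 0.2247 + 0.0980 × 0.7753
     = 0.00730275 + 0.07597940
     = 0.08328215

Step 2: Apply Bayes' theorem
P(A|D) = P(D|A)P(A) / P(D)
       = 0.00730275 / 0.08328215
       = 0.0877


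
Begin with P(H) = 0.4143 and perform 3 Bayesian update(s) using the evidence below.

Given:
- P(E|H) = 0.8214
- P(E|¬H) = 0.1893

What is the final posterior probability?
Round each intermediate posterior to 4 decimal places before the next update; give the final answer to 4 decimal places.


Sequential Bayesian updating:

Initial prior: P(H) = 0.4143

Update 1:
  P(E) = 0.8214 × 0.4143 + 0.1893 × 0.5857 = 0.34030602 + 0.11087301 = 0.45117903
  P(H|E) = 0.34030602 / 0.45117903 = 0.7543

Update 2:
  P(E) = 0.8214 × 0.7543 + 0.1893 × 0.2457 = 0.61958202 + 0.04651101 = 0.66609303
  P(H|E) = 0.61958202 / 0.66609303 = 0.9302

Update 3:
  P(E) = 0.8214 × 0.9302 + 0.1893 × 0.0698 = 0.76406628 + 0.01321314 = 0.77727942
  P(H|E) = 0.76406628 / 0.77727942 = 0.9830

Final posterior: 0.9830


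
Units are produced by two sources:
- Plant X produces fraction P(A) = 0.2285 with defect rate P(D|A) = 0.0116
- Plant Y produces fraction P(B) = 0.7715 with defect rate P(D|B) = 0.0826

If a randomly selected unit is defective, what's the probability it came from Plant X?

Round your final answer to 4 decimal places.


Let A = from Plant X, D = defective

Given:
- P(A) = 0.2285, P(B) = 0.7715
- P(D|A) = 0.0116, P(D|B) = 0.0826

Step 1: Find P(D)
P(D) = P(D|A)P(A) + P(D|B)P(B)
     = 0.0116 × 0.2285 + 0.0826 × 0.7715
     = 0.00265060 + 0.06372590
     = 0.06637650

Step 2: Apply Bayes' theorem
P(A|D) = P(D|A)P(A) / P(D)
       = 0.00265060 / 0.06637650
       = 0.0399


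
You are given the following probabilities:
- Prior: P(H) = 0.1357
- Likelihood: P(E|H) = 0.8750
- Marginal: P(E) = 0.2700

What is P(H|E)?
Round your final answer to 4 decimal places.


Using Bayes' theorem:

P(H|E) = P(E|H) × P(H) / P(E)
       = 0.8750 × 0.1357 / 0.2700
       = 0.11873750 / 0.2700
       = 0.4398

The evidence strengthens our belief in H.
Prior: 0.1357 → Posterior: 0.4398


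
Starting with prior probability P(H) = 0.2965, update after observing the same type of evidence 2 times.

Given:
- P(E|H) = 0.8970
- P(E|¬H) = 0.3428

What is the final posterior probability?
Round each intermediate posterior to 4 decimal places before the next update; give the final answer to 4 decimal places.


Sequential Bayesian updating:

Initial prior: P(H) = 0.2965

Update 1:
  P(E) = 0.8970 × 0.2965 + 0.3428 × 0.7035 = 0.26596050 + 0.24115980 = 0.50712030
  P(H|E) = 0.26596050 / 0.50712030 = 0.5245

Update 2:
  P(E) = 0.8970 × 0.5245 + 0.3428 × 0.4755 = 0.47047650 + 0.16300140 = 0.63347790
  P(H|E) = 0.47047650 / 0.63347790 = 0.7427

Final posterior: 0.7427


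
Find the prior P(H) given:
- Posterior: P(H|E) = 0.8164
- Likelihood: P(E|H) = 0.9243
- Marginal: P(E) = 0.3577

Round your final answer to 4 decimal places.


From Bayes' theorem: P(H|E) = P(E|H) × P(H) / P(E)

Rearranging for P(H):
P(H) = P(H|E) × P(E) / P(E|H)
     = 0.8164 × 0.3577 / 0.9243
     = 0.29202628 / 0.9243
     = 0.3159


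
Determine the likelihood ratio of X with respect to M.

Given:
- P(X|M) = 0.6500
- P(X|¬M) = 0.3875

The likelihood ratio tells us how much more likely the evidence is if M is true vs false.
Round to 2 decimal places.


Likelihood Ratio (LR) = P(X|M) / P(X|¬M)

LR = 0.6500 / 0.3875
   = 1.68

The evidence is 1.68 times more likely if M is true than if M is false.
Since LR > 1, the evidence supports M over ¬M.


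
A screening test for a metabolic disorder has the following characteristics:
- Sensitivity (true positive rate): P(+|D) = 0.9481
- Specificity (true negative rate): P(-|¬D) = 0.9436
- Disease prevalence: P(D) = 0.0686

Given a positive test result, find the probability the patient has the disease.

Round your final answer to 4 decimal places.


Let D = has disease, + = positive test

Given:
- P(D) = 0.0686 (prevalence)
- P(+|D) = 0.9481 (sensitivity)
- P(-|¬D) = 0.9436 (specificity)
- P(+|¬D) = 0.0564 (false positive rate = 1 - specificity)

Step 1: Find P(+)
P(+) = P(+|D)P(D) + P(+|¬D)P(¬D)
     = 0.9481 × 0.0686 + 0.0564 × 0.9314
     = 0.06503966 + 0.05253096
     = 0.11757062

Step 2: Apply Bayes' theorem for P(D|+)
P(D|+) = P(+|D)P(D) / P(+)
       = 0.06503966 / 0.11757062
       = 0.5532


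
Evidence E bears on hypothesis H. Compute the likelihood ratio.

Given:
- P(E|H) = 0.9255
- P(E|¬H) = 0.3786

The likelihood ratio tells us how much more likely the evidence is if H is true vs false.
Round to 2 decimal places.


Likelihood Ratio (LR) = P(E|H) / P(E|¬H)

LR = 0.9255 / 0.3786
   = 2.44

The evidence is 2.44 times more likely if H is true than if H is false.
Because LR exceeds 1, E is evidence for H.


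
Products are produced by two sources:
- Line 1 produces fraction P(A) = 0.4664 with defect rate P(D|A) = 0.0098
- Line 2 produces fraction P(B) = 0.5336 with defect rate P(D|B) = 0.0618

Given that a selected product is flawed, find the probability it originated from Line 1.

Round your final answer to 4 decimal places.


Let A = from Line 1, D = flawed

Given:
- P(A) = 0.4664, P(B) = 0.5336
- P(D|A) = 0.0098, P(D|B) = 0.0618

Step 1: Find P(D)
P(D) = P(D|A)P(A) + P(D|B)P(B)
     = 0.0098 × 0.4664 + 0.0618 × 0.5336
     = 0.00457072 + 0.03297648
     = 0.03754720

Step 2: Apply Bayes' theorem
P(A|D) = P(D|A)P(A) / P(D)
       = 0.00457072 / 0.03754720
       = 0.1217


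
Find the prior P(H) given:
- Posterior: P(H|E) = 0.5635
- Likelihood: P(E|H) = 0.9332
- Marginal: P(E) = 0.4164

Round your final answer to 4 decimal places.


From Bayes' theorem: P(H|E) = P(E|H) × P(H) / P(E)

Rearranging for P(H):
P(H) = P(H|E) × P(E) / P(E|H)
     = 0.5635 × 0.4164 / 0.9332
     = 0.23464140 / 0.9332
     = 0.2514


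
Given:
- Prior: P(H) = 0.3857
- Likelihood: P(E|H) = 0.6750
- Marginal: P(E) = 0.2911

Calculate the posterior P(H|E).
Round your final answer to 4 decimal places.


Using Bayes' theorem:

P(H|E) = P(E|H) × P(H) / P(E)
       = 0.6750 × 0.3857 / 0.2911
       = 0.26034750 / 0.2911
       = 0.8944

The evidence strengthens our belief in H.
Prior: 0.3857 → Posterior: 0.8944


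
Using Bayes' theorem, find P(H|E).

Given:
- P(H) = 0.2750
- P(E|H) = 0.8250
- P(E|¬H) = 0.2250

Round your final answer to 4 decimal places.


Bayes' theorem: P(H|E) = P(E|H) × P(H) / P(E)

Step 1: Calculate P(E) using law of total probability
P(E) = P(E|H)P(H) + P(E|¬H)P(¬H)
     = 0.8250 × 0.2750 + 0.2250 × 0.7250
     = 0.22687500 + 0.16312500
     = 0.39000000

Step 2: Apply Bayes' theorem
P(H|E) = P(E|H) × P(H) / P(E)
       = 0.22687500 / 0.39000000
       = 0.5817


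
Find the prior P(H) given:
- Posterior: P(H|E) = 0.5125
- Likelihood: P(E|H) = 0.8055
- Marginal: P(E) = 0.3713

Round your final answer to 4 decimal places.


From Bayes' theorem: P(H|E) = P(E|H) × P(H) / P(E)

Rearranging for P(H):
P(H) = P(H|E) × P(E) / P(E|H)
     = 0.5125 × 0.3713 / 0.8055
     = 0.19029125 / 0.8055
     = 0.2362


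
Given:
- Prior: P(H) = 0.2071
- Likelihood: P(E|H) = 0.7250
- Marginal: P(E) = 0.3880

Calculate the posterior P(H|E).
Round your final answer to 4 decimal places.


Using Bayes' theorem:

P(H|E) = P(E|H) × P(H) / P(E)
       = 0.7250 × 0.2071 / 0.3880
       = 0.15014750 / 0.3880
       = 0.3870

The evidence strengthens our belief in H.
Prior: 0.2071 → Posterior: 0.3870


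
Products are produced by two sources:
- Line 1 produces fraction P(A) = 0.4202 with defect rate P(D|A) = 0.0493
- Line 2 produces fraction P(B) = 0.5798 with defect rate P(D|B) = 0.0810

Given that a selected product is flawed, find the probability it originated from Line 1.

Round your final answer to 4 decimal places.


Let A = from Line 1, D = flawed

Given:
- P(A) = 0.4202, P(B) = 0.5798
- P(D|A) = 0.0493, P(D|B) = 0.0810

Step 1: Find P(D)
P(D) = P(D|A)P(A) + P(D|B)P(B)
     = 0.0493 × 0.4202 + 0.0810 × 0.5798
     = 0.02071586 + 0.04696380
     = 0.06767966

Step 2: Apply Bayes' theorem
P(A|D) = P(D|A)P(A) / P(D)
       = 0.02071586 / 0.06767966
       = 0.3061


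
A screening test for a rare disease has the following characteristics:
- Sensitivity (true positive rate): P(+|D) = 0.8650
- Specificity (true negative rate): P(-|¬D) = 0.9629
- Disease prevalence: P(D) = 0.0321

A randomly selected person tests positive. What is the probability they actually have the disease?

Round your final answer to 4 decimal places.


Let D = has disease, + = positive test

Given:
- P(D) = 0.0321 (prevalence)
- P(+|D) = 0.8650 (sensitivity)
- P(-|¬D) = 0.9629 (specificity)
- P(+|¬D) = 0.0371 (false positive rate = 1 - specificity)

Step 1: Find P(+)
P(+) = P(+|D)P(D) + P(+|¬D)P(¬D)
     = 0.8650 × 0.0321 + 0.0371 × 0.9679
     = 0.02776650 + 0.03590909
     = 0.06367559

Step 2: Apply Bayes' theorem for P(D|+)
P(D|+) = P(+|D)P(D) / P(+)
       = 0.02776650 / 0.06367559
       = 0.4361


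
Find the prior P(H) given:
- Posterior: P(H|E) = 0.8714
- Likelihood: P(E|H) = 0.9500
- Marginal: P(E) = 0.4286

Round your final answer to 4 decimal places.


From Bayes' theorem: P(H|E) = P(E|H) × P(H) / P(E)

Rearranging for P(H):
P(H) = P(H|E) × P(E) / P(E|H)
     = 0.8714 × 0.4286 / 0.9500
     = 0.37348204 / 0.9500
     = 0.3931


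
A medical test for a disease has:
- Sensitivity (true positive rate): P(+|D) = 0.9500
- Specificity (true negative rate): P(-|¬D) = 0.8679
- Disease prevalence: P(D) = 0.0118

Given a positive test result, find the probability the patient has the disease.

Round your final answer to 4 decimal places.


Let D = has disease, + = positive test

Given:
- P(D) = 0.0118 (prevalence)
- P(+|D) = 0.9500 (sensitivity)
- P(-|¬D) = 0.8679 (specificity)
- P(+|¬D) = 0.1321 (false positive rate = 1 - specificity)

Step 1: Find P(+)
P(+) = P(+|D)P(D) + P(+|¬D)P(¬D)
     = 0.9500 × 0.0118 + 0.1321 × 0.9882
     = 0.01121000 + 0.13054122
     = 0.14175122

Step 2: Apply Bayes' theorem for P(D|+)
P(D|+) = P(+|D)P(D) / P(+)
       = 0.01121000 / 0.14175122
       = 0.0791


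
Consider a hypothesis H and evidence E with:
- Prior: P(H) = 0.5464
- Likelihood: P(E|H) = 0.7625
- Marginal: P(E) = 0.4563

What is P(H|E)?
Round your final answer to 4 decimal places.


Using Bayes' theorem:

P(H|E) = P(E|H) × P(H) / P(E)
       = 0.7625 × 0.5464 / 0.4563
       = 0.41663000 / 0.4563
       = 0.9131

The evidence strengthens our belief in H.
Prior: 0.5464 → Posterior: 0.9131


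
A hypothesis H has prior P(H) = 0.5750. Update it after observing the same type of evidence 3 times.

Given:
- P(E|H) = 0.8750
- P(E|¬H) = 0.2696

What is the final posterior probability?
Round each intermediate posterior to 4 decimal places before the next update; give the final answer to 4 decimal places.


Sequential Bayesian updating:

Initial prior: P(H) = 0.5750

Update 1:
  P(E) = 0.8750 × 0.5750 + 0.2696 × 0.4250 = 0.50312500 + 0.11458000 = 0.61770500
  P(H|E) = 0.50312500 / 0.61770500 = 0.8145

Update 2:
  P(E) = 0.8750 × 0.8145 + 0.2696 × 0.1855 = 0.71268750 + 0.05001080 = 0.76269830
  P(H|E) = 0.71268750 / 0.76269830 = 0.9344

Update 3:
  P(E) = 0.8750 × 0.9344 + 0.2696 × 0.0656 = 0.81760000 + 0.01768576 = 0.83528576
  P(H|E) = 0.81760000 / 0.83528576 = 0.9788

Final posterior: 0.9788


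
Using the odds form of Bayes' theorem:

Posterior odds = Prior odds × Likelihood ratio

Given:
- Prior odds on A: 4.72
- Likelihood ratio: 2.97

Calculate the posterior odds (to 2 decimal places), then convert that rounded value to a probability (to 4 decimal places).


Step 1: Calculate posterior odds
Posterior odds = Prior odds × LR
               = 4.72 × 2.97
               = 14.02

Step 2: Convert to probability
P(A|E) = Posterior odds / (1 + Posterior odds)
       = 14.02 / (1 + 14.02)
       = 14.02 / 15.02
       = 0.9334

The evidence increased P(A) from 0.8252 to 0.9334.


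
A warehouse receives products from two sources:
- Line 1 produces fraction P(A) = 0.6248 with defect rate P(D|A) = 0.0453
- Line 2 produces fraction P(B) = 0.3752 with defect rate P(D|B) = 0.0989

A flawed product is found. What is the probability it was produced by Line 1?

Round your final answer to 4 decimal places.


Let A = from Line 1, D = flawed

Given:
- P(A) = 0.6248, P(B) = 0.3752
- P(D|A) = 0.0453, P(D|B) = 0.0989

Step 1: Find P(D)
P(D) = P(D|A)P(A) + P(D|B)P(B)
     = 0.0453 × 0.6248 + 0.0989 × 0.3752
     = 0.02830344 + 0.03710728
     = 0.06541072

Step 2: Apply Bayes' theorem
P(A|D) = P(D|A)P(A) / P(D)
       = 0.02830344 / 0.06541072
       = 0.4327


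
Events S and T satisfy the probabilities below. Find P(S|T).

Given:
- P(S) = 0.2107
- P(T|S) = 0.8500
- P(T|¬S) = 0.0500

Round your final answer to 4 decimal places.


Bayes' theorem: P(S|T) = P(T|S) × P(S) / P(T)

Step 1: Calculate P(T) using law of total probability
P(T) = P(T|S)P(S) + P(T|¬S)P(¬S)
     = 0.8500 × 0.2107 + 0.0500 × 0.7893
     = 0.17909500 + 0.03946500
     = 0.21856000

Step 2: Apply Bayes' theorem
P(S|T) = P(T|S) × P(S) / P(T)
       = 0.17909500 / 0.21856000
       = 0.8194


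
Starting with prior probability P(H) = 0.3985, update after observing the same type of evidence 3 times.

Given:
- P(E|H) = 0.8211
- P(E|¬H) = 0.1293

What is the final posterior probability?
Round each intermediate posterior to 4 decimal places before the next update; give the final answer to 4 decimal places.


Sequential Bayesian updating:

Initial prior: P(H) = 0.3985

Update 1:
  P(E) = 0.8211 × 0.3985 + 0.1293 × 0.6015 = 0.32720835 + 0.07777395 = 0.40498230
  P(H|E) = 0.32720835 / 0.40498230 = 0.8080

Update 2:
  P(E) = 0.8211 × 0.8080 + 0.1293 × 0.1920 = 0.66344880 + 0.02482560 = 0.68827440
  P(H|E) = 0.66344880 / 0.68827440 = 0.9639

Update 3:
  P(E) = 0.8211 × 0.9639 + 0.1293 × 0.0361 = 0.79145829 + 0.00466773 = 0.79612602
  P(H|E) = 0.79145829 / 0.79612602 = 0.9941

Final posterior: 0.9941


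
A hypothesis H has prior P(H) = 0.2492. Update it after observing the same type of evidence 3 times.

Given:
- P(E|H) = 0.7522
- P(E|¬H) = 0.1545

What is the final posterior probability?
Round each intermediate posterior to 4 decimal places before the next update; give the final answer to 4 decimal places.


Sequential Bayesian updating:

Initial prior: P(H) = 0.2492

Update 1:
  P(E) = 0.7522 × 0.2492 + 0.1545 × 0.7508 = 0.18744824 + 0.11599860 = 0.30344684
  P(H|E) = 0.18744824 / 0.30344684 = 0.6177

Update 2:
  P(E) = 0.7522 × 0.6177 + 0.1545 × 0.3823 = 0.46463394 + 0.05906535 = 0.52369929
  P(H|E) = 0.46463394 / 0.52369929 = 0.8872

Update 3:
  P(E) = 0.7522 × 0.8872 + 0.1545 × 0.1128 = 0.66735184 + 0.01742760 = 0.68477944
  P(H|E) = 0.66735184 / 0.68477944 = 0.9746

Final posterior: 0.9746


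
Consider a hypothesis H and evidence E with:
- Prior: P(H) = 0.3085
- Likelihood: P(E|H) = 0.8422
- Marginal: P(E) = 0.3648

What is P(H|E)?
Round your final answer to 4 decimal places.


Using Bayes' theorem:

P(H|E) = P(E|H) × P(H) / P(E)
       = 0.8422 × 0.3085 / 0.3648
       = 0.25981870 / 0.3648
       = 0.7122

The evidence strengthens our belief in H.
Prior: 0.3085 → Posterior: 0.7122


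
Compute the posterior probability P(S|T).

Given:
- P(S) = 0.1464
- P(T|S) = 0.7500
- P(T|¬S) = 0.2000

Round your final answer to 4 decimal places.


Bayes' theorem: P(S|T) = P(T|S) × P(S) / P(T)

Step 1: Calculate P(T) using law of total probability
P(T) = P(T|S)P(S) + P(T|¬S)P(¬S)
     = 0.7500 × 0.1464 + 0.2000 × 0.8536
     = 0.10980000 + 0.17072000
     = 0.28052000

Step 2: Apply Bayes' theorem
P(S|T) = P(T|S) × P(S) / P(T)
       = 0.10980000 / 0.28052000
       = 0.3914


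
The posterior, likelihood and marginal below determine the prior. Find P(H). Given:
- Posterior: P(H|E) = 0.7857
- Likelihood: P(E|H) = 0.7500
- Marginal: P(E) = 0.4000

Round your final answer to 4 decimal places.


From Bayes' theorem: P(H|E) = P(E|H) × P(H) / P(E)

Rearranging for P(H):
P(H) = P(H|E) × P(E) / P(E|H)
     = 0.7857 × 0.4000 / 0.7500
     = 0.31428000 / 0.7500
     = 0.4190


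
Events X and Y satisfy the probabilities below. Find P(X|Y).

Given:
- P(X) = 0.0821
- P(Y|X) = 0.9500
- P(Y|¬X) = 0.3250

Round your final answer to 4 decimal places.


Bayes' theorem: P(X|Y) = P(Y|X) × P(X) / P(Y)

Step 1: Calculate P(Y) using law of total probability
P(Y) = P(Y|X)P(X) + P(Y|¬X)P(¬X)
     = 0.9500 × 0.0821 + 0.3250 × 0.9179
     = 0.07799500 + 0.29831750
     = 0.37631250

Step 2: Apply Bayes' theorem
P(X|Y) = P(Y|X) × P(X) / P(Y)
       = 0.07799500 / 0.37631250
       = 0.2073


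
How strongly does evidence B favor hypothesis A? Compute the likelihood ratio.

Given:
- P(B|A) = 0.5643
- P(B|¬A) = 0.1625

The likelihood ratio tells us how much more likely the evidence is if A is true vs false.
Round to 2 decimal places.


Likelihood Ratio (LR) = P(B|A) / P(B|¬A)

LR = 0.5643 / 0.1625
   = 3.47

The evidence is 3.47 times more likely if A is true than if A is false.
Since LR > 1, the evidence supports A over ¬A.


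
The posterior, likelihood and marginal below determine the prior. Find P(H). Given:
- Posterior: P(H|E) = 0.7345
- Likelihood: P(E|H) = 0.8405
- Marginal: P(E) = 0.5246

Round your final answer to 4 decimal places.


From Bayes' theorem: P(H|E) = P(E|H) × P(H) / P(E)

Rearranging for P(H):
P(H) = P(H|E) × P(E) / P(E|H)
     = 0.7345 × 0.5246 / 0.8405
     = 0.38531870 / 0.8405
     = 0.4584


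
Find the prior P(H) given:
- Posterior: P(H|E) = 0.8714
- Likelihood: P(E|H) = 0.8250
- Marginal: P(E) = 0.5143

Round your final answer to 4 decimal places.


From Bayes' theorem: P(H|E) = P(E|H) × P(H) / P(E)

Rearranging for P(H):
P(H) = P(H|E) × P(E) / P(E|H)
     = 0.8714 × 0.5143 / 0.8250
     = 0.44816102 / 0.8250
     = 0.5432


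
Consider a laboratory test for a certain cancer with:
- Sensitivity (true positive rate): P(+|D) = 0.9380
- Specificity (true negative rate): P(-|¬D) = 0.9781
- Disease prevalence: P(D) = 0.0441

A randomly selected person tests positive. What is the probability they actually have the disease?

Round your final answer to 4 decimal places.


Let D = has disease, + = positive test

Given:
- P(D) = 0.0441 (prevalence)
- P(+|D) = 0.9380 (sensitivity)
- P(-|¬D) = 0.9781 (specificity)
- P(+|¬D) = 0.0219 (false positive rate = 1 - specificity)

Step 1: Find P(+)
P(+) = P(+|D)P(D) + P(+|¬D)P(¬D)
     = 0.9380 × 0.0441 + 0.0219 × 0.9559
     = 0.04136580 + 0.02093421
     = 0.06230001

Step 2: Apply Bayes' theorem for P(D|+)
P(D|+) = P(+|D)P(D) / P(+)
       = 0.04136580 / 0.06230001
       = 0.6640


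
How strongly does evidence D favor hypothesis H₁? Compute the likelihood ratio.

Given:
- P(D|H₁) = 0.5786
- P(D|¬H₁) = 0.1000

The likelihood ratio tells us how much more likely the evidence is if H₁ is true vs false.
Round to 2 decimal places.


Likelihood Ratio (LR) = P(D|H₁) / P(D|¬H₁)

LR = 0.5786 / 0.1000
   = 5.79

The evidence is 5.79 times more likely if H₁ is true than if H₁ is false.
Because LR exceeds 1, D is evidence for H₁.


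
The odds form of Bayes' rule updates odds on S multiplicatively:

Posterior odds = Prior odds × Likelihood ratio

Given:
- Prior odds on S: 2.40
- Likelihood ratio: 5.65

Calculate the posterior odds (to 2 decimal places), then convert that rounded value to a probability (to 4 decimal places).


Step 1: Calculate posterior odds
Posterior odds = Prior odds × LR
               = 2.40 × 5.65
               = 13.56

Step 2: Convert to probability
P(S|E) = Posterior odds / (1 + Posterior odds)
       = 13.56 / (1 + 13.56)
       = 13.56 / 14.56
       = 0.9313

The evidence increased P(S) from 0.7059 to 0.9313.


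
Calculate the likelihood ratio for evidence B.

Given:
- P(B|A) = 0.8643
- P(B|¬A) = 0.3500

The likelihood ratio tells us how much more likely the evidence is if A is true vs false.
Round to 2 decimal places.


Likelihood Ratio (LR) = P(B|A) / P(B|¬A)

LR = 0.8643 / 0.3500
   = 2.47

The evidence is 2.47 times more likely if A is true than if A is false.
LR > 1, so observing B raises the odds in favor of A.


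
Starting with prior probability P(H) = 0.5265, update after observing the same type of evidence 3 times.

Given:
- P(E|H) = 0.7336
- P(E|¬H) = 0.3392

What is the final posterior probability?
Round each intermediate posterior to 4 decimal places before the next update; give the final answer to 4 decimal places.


Sequential Bayesian updating:

Initial prior: P(H) = 0.5265

Update 1:
  P(E) = 0.7336 × 0.5265 + 0.3392 × 0.4735 = 0.38624040 + 0.16061120 = 0.54685160
  P(H|E) = 0.38624040 / 0.54685160 = 0.7063

Update 2:
  P(E) = 0.7336 × 0.7063 + 0.3392 × 0.2937 = 0.51814168 + 0.09962304 = 0.61776472
  P(H|E) = 0.51814168 / 0.61776472 = 0.8387

Update 3:
  P(E) = 0.7336 × 0.8387 + 0.3392 × 0.1613 = 0.61527032 + 0.05471296 = 0.66998328
  P(H|E) = 0.61527032 / 0.66998328 = 0.9183

Final posterior: 0.9183


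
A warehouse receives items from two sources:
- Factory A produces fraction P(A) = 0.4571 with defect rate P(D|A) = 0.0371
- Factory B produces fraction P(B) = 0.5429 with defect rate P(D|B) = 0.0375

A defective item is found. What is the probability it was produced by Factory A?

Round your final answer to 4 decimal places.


Let A = from Factory A, D = defective

Given:
- P(A) = 0.4571, P(B) = 0.5429
- P(D|A) = 0.0371, P(D|B) = 0.0375

Step 1: Find P(D)
P(D) = P(D|A)P(A) + P(D|B)P(B)
     = 0.0371 × 0.4571 + 0.0375 × 0.5429
     = 0.01695841 + 0.02035875
     = 0.03731716

Step 2: Apply Bayes' theorem
P(A|D) = P(D|A)P(A) / P(D)
       = 0.01695841 / 0.03731716
       = 0.4544


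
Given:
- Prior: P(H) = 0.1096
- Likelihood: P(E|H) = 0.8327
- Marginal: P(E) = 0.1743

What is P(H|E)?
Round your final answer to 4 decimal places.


Using Bayes' theorem:

P(H|E) = P(E|H) × P(H) / P(E)
       = 0.8327 × 0.1096 / 0.1743
       = 0.09126392 / 0.1743
       = 0.5236

The evidence strengthens our belief in H.
Prior: 0.1096 → Posterior: 0.5236


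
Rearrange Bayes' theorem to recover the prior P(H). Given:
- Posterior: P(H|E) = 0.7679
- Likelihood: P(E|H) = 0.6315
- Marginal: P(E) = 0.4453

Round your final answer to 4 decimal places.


From Bayes' theorem: P(H|E) = P(E|H) × P(H) / P(E)

Rearranging for P(H):
P(H) = P(H|E) × P(E) / P(E|H)
     = 0.7679 × 0.4453 / 0.6315
     = 0.34194587 / 0.6315
     = 0.5415


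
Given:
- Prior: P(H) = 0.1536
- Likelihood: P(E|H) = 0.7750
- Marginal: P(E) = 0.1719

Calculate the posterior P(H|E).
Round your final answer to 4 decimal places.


Using Bayes' theorem:

P(H|E) = P(E|H) × P(H) / P(E)
       = 0.7750 × 0.1536 / 0.1719
       = 0.11904000 / 0.1719
       = 0.6925

The evidence strengthens our belief in H.
Prior: 0.1536 → Posterior: 0.6925


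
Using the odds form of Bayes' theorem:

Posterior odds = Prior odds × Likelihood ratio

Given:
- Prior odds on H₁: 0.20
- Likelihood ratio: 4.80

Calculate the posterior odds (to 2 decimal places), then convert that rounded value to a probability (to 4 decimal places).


Step 1: Calculate posterior odds
Posterior odds = Prior odds × LR
               = 0.20 × 4.80
               = 0.96

Step 2: Convert to probability
P(H₁|E) = Posterior odds / (1 + Posterior odds)
       = 0.96 / (1 + 0.96)
       = 0.96 / 1.96
       = 0.4898

The evidence increased P(H₁) from 0.1667 to 0.4898.


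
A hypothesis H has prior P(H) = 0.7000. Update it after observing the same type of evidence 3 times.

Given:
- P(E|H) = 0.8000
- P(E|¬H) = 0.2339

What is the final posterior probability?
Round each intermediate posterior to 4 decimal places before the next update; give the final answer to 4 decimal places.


Sequential Bayesian updating:

Initial prior: P(H) = 0.7000

Update 1:
  P(E) = 0.8000 × 0.7000 + 0.2339 × 0.3000 = 0.56000000 + 0.07017000 = 0.63017000
  P(H|E) = 0.56000000 / 0.63017000 = 0.8886

Update 2:
  P(E) = 0.8000 × 0.8886 + 0.2339 × 0.1114 = 0.71088000 + 0.02605646 = 0.73693646
  P(H|E) = 0.71088000 / 0.73693646 = 0.9646

Update 3:
  P(E) = 0.8000 × 0.9646 + 0.2339 × 0.0354 = 0.77168000 + 0.00828006 = 0.77996006
  P(H|E) = 0.77168000 / 0.77996006 = 0.9894

Final posterior: 0.9894


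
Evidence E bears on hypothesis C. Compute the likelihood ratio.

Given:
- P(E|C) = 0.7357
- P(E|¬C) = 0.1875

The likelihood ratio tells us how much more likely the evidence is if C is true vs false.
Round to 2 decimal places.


Likelihood Ratio (LR) = P(E|C) / P(E|¬C)

LR = 0.7357 / 0.1875
   = 3.92

The evidence is 3.92 times more likely if C is true than if C is false.
Since LR > 1, the evidence supports C over ¬C.


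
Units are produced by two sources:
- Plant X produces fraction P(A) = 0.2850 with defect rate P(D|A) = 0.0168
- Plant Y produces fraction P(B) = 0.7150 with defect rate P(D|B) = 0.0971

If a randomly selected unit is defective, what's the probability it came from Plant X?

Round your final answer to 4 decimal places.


Let A = from Plant X, D = defective

Given:
- P(A) = 0.2850, P(B) = 0.7150
- P(D|A) = 0.0168, P(D|B) = 0.0971

Step 1: Find P(D)
P(D) = P(D|A)P(A) + P(D|B)P(B)
     = 0.0168 × 0.2850 + 0.0971 × 0.7150
     = 0.00478800 + 0.06942650
     = 0.07421450

Step 2: Apply Bayes' theorem
P(A|D) = P(D|A)P(A) / P(D)
       = 0.00478800 / 0.07421450
       = 0.0645


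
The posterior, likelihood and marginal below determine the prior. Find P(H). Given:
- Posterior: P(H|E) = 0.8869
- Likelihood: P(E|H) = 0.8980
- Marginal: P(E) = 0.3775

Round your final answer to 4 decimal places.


From Bayes' theorem: P(H|E) = P(E|H) × P(H) / P(E)

Rearranging for P(H):
P(H) = P(H|E) × P(E) / P(E|H)
     = 0.8869 × 0.3775 / 0.8980
     = 0.33480475 / 0.8980
     = 0.3728


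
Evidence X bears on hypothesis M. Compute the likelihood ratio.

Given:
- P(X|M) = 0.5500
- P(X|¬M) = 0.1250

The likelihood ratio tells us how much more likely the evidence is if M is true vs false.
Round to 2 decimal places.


Likelihood Ratio (LR) = P(X|M) / P(X|¬M)

LR = 0.5500 / 0.1250
   = 4.40

The evidence is 4.40 times more likely if M is true than if M is false.
Because LR exceeds 1, X is evidence for M.


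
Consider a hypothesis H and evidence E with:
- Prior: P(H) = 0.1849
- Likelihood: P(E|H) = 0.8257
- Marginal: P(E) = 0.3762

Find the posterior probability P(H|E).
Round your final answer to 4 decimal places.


Using Bayes' theorem:

P(H|E) = P(E|H) × P(H) / P(E)
       = 0.8257 × 0.1849 / 0.3762
       = 0.15267193 / 0.3762
       = 0.4058

The evidence strengthens our belief in H.
Prior: 0.1849 → Posterior: 0.4058


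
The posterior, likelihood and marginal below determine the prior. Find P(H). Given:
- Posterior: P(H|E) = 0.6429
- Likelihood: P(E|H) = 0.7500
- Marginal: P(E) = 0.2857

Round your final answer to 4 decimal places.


From Bayes' theorem: P(H|E) = P(E|H) × P(H) / P(E)

Rearranging for P(H):
P(H) = P(H|E) × P(E) / P(E|H)
     = 0.6429 × 0.2857 / 0.7500
     = 0.18367653 / 0.7500
     = 0.2449


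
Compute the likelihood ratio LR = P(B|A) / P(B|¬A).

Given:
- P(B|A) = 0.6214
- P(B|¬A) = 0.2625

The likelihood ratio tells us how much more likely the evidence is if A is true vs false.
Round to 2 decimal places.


Likelihood Ratio (LR) = P(B|A) / P(B|¬A)

LR = 0.6214 / 0.2625
   = 2.37

The evidence is 2.37 times more likely if A is true than if A is false.
Since LR > 1, the evidence supports A over ¬A.


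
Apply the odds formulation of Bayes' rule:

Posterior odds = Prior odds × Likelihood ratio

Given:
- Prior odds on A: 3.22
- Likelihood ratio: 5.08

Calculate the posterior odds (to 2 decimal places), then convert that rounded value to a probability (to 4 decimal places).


Step 1: Calculate posterior odds
Posterior odds = Prior odds × LR
               = 3.22 × 5.08
               = 16.36

Step 2: Convert to probability
P(A|E) = Posterior odds / (1 + Posterior odds)
       = 16.36 / (1 + 16.36)
       = 16.36 / 17.36
       = 0.9424

The evidence increased P(A) from 0.7630 to 0.9424.


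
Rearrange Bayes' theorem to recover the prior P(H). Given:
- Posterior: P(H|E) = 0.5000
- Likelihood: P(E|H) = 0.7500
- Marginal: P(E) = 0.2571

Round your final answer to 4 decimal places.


From Bayes' theorem: P(H|E) = P(E|H) × P(H) / P(E)

Rearranging for P(H):
P(H) = P(H|E) × P(E) / P(E|H)
     = 0.5000 × 0.2571 / 0.7500
     = 0.12855000 / 0.7500
     = 0.1714


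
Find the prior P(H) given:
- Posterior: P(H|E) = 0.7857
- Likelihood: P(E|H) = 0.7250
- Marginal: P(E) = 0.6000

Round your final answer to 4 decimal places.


From Bayes' theorem: P(H|E) = P(E|H) × P(H) / P(E)

Rearranging for P(H):
P(H) = P(H|E) × P(E) / P(E|H)
     = 0.7857 × 0.6000 / 0.7250
     = 0.47142000 / 0.7250
     = 0.6502


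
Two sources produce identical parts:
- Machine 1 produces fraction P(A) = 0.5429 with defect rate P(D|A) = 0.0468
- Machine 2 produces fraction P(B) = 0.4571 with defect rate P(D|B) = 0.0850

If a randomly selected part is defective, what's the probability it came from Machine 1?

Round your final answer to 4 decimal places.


Let A = from Machine 1, D = defective

Given:
- P(A) = 0.5429, P(B) = 0.4571
- P(D|A) = 0.0468, P(D|B) = 0.0850

Step 1: Find P(D)
P(D) = P(D|A)P(A) + P(D|B)P(B)
     = 0.0468 × 0.5429 + 0.0850 × 0.4571
     = 0.02540772 + 0.03885350
     = 0.06426122

Step 2: Apply Bayes' theorem
P(A|D) = P(D|A)P(A) / P(D)
       = 0.02540772 / 0.06426122
       = 0.3954


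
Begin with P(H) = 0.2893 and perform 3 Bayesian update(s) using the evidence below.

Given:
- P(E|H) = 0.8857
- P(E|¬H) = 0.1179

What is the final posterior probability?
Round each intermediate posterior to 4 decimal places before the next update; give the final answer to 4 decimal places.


Sequential Bayesian updating:

Initial prior: P(H) = 0.2893

Update 1:
  P(E) = 0.8857 × 0.2893 + 0.1179 × 0.7107 = 0.25623301 + 0.08379153 = 0.34002454
  P(H|E) = 0.25623301 / 0.34002454 = 0.7536

Update 2:
  P(E) = 0.8857 × 0.7536 + 0.1179 × 0.2464 = 0.66746352 + 0.02905056 = 0.69651408
  P(H|E) = 0.66746352 / 0.69651408 = 0.9583

Update 3:
  P(E) = 0.8857 × 0.9583 + 0.1179 × 0.0417 = 0.84876631 + 0.00491643 = 0.85368274
  P(H|E) = 0.84876631 / 0.85368274 = 0.9942

Final posterior: 0.9942


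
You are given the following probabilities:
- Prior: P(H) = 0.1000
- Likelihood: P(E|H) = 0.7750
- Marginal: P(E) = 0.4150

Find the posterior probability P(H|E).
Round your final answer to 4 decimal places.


Using Bayes' theorem:

P(H|E) = P(E|H) × P(H) / P(E)
       = 0.7750 × 0.1000 / 0.4150
       = 0.07750000 / 0.4150
       = 0.1867

The evidence strengthens our belief in H.
Prior: 0.1000 → Posterior: 0.1867


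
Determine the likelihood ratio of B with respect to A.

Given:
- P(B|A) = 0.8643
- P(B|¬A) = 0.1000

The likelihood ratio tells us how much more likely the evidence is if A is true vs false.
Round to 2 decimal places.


Likelihood Ratio (LR) = P(B|A) / P(B|¬A)

LR = 0.8643 / 0.1000
   = 8.64

The evidence is 8.64 times more likely if A is true than if A is false.
LR > 1, so observing B raises the odds in favor of A.


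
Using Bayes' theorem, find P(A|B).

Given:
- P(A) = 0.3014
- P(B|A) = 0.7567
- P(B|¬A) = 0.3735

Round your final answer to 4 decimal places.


Bayes' theorem: P(A|B) = P(B|A) × P(A) / P(B)

Step 1: Calculate P(B) using law of total probability
P(B) = P(B|A)P(A) + P(B|¬A)P(¬A)
     = 0.7567 × 0.3014 + 0.3735 × 0.6986
     = 0.22806938 + 0.26092710
     = 0.48899648

Step 2: Apply Bayes' theorem
P(A|B) = P(B|A) × P(A) / P(B)
       = 0.22806938 / 0.48899648
       = 0.4664


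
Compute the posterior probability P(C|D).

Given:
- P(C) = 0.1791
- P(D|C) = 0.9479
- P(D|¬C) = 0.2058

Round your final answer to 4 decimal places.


Bayes' theorem: P(C|D) = P(D|C) × P(C) / P(D)

Step 1: Calculate P(D) using law of total probability
P(D) = P(D|C)P(C) + P(D|¬C)P(¬C)
     = 0.9479 × 0.1791 + 0.2058 × 0.8209
     = 0.16976889 + 0.16894122
     = 0.33871011

Step 2: Apply Bayes' theorem
P(C|D) = P(D|C) × P(C) / P(D)
       = 0.16976889 / 0.33871011
       = 0.5012


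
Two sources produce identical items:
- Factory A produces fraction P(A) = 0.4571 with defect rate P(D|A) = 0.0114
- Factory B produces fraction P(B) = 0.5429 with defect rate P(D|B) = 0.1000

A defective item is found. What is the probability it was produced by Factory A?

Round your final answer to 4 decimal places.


Let A = from Factory A, D = defective

Given:
- P(A) = 0.4571, P(B) = 0.5429
- P(D|A) = 0.0114, P(D|B) = 0.1000

Step 1: Find P(D)
P(D) = P(D|A)P(A) + P(D|B)P(B)
     = 0.0114 × 0.4571 + 0.1000 × 0.5429
     = 0.00521094 + 0.05429000
     = 0.05950094

Step 2: Apply Bayes' theorem
P(A|D) = P(D|A)P(A) / P(D)
       = 0.00521094 / 0.05950094
       = 0.0876


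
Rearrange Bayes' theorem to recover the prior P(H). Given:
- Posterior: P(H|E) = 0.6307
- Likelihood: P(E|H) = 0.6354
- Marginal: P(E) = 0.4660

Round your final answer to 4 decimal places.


From Bayes' theorem: P(H|E) = P(E|H) × P(H) / P(E)

Rearranging for P(H):
P(H) = P(H|E) × P(E) / P(E|H)
     = 0.6307 × 0.4660 / 0.6354
     = 0.29390620 / 0.6354
     = 0.4626


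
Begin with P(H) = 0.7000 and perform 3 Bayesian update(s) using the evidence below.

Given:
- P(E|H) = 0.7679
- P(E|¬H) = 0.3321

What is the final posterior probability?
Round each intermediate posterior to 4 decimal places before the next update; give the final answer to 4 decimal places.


Sequential Bayesian updating:

Initial prior: P(H) = 0.7000

Update 1:
  P(E) = 0.7679 × 0.7000 + 0.3321 × 0.3000 = 0.53753000 + 0.09963000 = 0.63716000
  P(H|E) = 0.53753000 / 0.63716000 = 0.8436

Update 2:
  P(E) = 0.7679 × 0.8436 + 0.3321 × 0.1564 = 0.64780044 + 0.05194044 = 0.69974088
  P(H|E) = 0.64780044 / 0.69974088 = 0.9258

Update 3:
  P(E) = 0.7679 × 0.9258 + 0.3321 × 0.0742 = 0.71092182 + 0.02464182 = 0.73556364
  P(H|E) = 0.71092182 / 0.73556364 = 0.9665

Final posterior: 0.9665


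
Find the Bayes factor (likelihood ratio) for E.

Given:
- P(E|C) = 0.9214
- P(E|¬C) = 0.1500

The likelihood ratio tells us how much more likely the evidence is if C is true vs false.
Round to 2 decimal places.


Likelihood Ratio (LR) = P(E|C) / P(E|¬C)

LR = 0.9214 / 0.1500
   = 6.14

The evidence is 6.14 times more likely if C is true than if C is false.
Because LR exceeds 1, E is evidence for C.


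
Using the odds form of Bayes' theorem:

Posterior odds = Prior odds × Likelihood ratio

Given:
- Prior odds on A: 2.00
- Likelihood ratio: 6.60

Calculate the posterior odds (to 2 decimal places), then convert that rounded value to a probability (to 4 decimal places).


Step 1: Calculate posterior odds
Posterior odds = Prior odds × LR
               = 2.00 × 6.60
               = 13.20

Step 2: Convert to probability
P(A|E) = Posterior odds / (1 + Posterior odds)
       = 13.20 / (1 + 13.20)
       = 13.20 / 14.20
       = 0.9296

The evidence increased P(A) from 0.6667 to 0.9296.
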